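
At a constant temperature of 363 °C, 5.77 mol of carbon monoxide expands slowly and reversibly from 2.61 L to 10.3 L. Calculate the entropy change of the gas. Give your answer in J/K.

ΔS_gas = 65.9 J/K

For an isothermal ideal gas ΔS_gas = nR ln(V₂/V₁) = 5.77 × 8.314 × ln(10.3/2.61) = 65.9 J/K.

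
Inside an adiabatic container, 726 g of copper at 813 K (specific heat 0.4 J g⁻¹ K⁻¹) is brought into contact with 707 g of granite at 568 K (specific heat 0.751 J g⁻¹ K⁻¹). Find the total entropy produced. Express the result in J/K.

Energy balance: T_f = (m₁c₁T₁ + m₂c₂T₂)/(m₁c₁ + m₂c₂) = 654.62 K.
ΔS₁ = m₁c₁ ln(T_f/T₁) = 290.4 × ln(654.62/813) = -62.92 J/K.
ΔS₂ = m₂c₂ ln(T_f/T₂) = 530.957 × ln(654.62/568) = 75.36 J/K.
ΔS_total = -62.92 + 75.36 = 12.4 J/K.

ΔS_total = 12.4 J/K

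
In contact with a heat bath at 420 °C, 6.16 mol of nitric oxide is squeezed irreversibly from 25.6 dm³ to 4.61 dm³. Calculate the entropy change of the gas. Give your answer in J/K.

Entropy is a state function, so ΔS_gas depends only on the end states.
For an isothermal ideal gas ΔS_gas = nR ln(V₂/V₁) = 6.16 × 8.314 × ln(4.61/25.6) = -87.8 J/K.

ΔS_gas = -87.8 J/K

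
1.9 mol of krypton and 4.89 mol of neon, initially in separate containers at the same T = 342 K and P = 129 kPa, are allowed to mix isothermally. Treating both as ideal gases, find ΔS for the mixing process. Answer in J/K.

ΔS_mix = 33.5 J/K

Mole fractions: x_A = 1.9/6.79 = 0.28, x_B = 0.72.
ΔS_mix = −R(n_A ln x_A + n_B ln x_B) = −8.314 × (1.9 ln 0.28 + 4.89 ln 0.72) = 33.5 J/K.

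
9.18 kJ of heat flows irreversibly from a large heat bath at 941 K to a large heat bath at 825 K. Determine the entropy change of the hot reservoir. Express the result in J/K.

The hot reservoir loses heat Q, so ΔS_hot = −Q/T_H = −9180/941 = -9.76 J/K.

ΔS_hot = -9.76 J/K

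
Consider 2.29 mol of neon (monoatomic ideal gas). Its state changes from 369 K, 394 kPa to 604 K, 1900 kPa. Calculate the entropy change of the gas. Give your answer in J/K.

ΔS = -6.5 J/K

ΔS = nC_p ln(T₂/T₁) − nR ln(P₂/P₁), with C_p = 5R/2 = 20.79 J mol⁻¹ K⁻¹ for a monoatomic ideal gas.
ΔS = 2.29 × [20.79 × ln(604/369) − 8.314 × ln(1900/394)] = -6.5 J/K.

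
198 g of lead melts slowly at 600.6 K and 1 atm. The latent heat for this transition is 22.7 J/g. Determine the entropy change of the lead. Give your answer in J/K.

ΔS = 7.48 J/K

Heat absorbed by the substance: Q = mL = 198 × 22.7 = 4494.6 J.
At constant T, ΔS = Q_rev/T = 4494.6 / 600.6 = 7.48 J/K.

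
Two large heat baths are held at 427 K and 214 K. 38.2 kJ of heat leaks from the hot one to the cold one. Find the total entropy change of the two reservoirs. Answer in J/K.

ΔS_hot = −Q/T_H = −38200/427 = -89.46 J/K and ΔS_cold = +Q/T_C = 38200/214 = 178.5 J/K.
ΔS_total = -89.46 + 178.5 = 89 J/K, positive as the second law requires.

ΔS_total = 89 J/K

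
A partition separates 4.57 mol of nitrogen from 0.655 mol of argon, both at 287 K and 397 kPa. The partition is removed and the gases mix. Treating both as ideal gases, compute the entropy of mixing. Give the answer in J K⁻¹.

Mole fractions: x_A = 4.57/5.23 = 0.875, x_B = 0.125.
ΔS_mix = −R(n_A ln x_A + n_B ln x_B) = −8.314 × (4.57 ln 0.875 + 0.655 ln 0.125) = 16.4 J/K.

ΔS_mix = 16.4 J/K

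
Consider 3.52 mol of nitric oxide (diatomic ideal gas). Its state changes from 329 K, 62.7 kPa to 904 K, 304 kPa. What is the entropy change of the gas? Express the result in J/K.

ΔS = 57.3 J/K

ΔS = nC_p ln(T₂/T₁) − nR ln(P₂/P₁), with C_p = 7R/2 = 29.1 J mol⁻¹ K⁻¹ for a diatomic ideal gas.
ΔS = 3.52 × [29.1 × ln(904/329) − 8.314 × ln(304/62.7)] = 57.3 J/K.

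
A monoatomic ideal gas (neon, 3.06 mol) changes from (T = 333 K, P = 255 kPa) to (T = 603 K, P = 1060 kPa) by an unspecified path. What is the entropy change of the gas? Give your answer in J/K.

ΔS = nC_p ln(T₂/T₁) − nR ln(P₂/P₁), with C_p = 5R/2 = 20.79 J mol⁻¹ K⁻¹ for a monoatomic ideal gas.
ΔS = 3.06 × [20.79 × ln(603/333) − 8.314 × ln(1060/255)] = 1.52 J/K.

ΔS = 1.52 J/K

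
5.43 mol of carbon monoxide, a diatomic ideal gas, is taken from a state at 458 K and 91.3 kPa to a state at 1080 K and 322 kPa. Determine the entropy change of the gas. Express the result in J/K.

ΔS = 78.6 J/K

ΔS = nC_p ln(T₂/T₁) − nR ln(P₂/P₁), with C_p = 7R/2 = 29.1 J mol⁻¹ K⁻¹ for a diatomic ideal gas.
ΔS = 5.43 × [29.1 × ln(1080/458) − 8.314 × ln(322/91.3)] = 78.6 J/K.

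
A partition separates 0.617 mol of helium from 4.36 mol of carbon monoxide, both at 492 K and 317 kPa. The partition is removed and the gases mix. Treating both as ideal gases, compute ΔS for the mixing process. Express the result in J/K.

ΔS_mix = 15.5 J/K

Mole fractions: x_A = 0.617/4.98 = 0.124, x_B = 0.876.
ΔS_mix = −R(n_A ln x_A + n_B ln x_B) = −8.314 × (0.617 ln 0.124 + 4.36 ln 0.876) = 15.5 J/K.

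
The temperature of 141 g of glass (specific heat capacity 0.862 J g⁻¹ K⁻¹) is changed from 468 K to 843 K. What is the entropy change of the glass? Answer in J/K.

ΔS = 71.5 J/K

ΔS = ∫dQ_rev/T = m c ln(T₂/T₁) = 141 × 0.862 × ln(843/468) = 71.5 J/K.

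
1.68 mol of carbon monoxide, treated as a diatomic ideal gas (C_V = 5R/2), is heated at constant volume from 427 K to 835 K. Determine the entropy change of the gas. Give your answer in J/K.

ΔS = 23.4 J/K

At constant volume, ΔS = nC_V ln(T₂/T₁) with C_V = 5R/2 = 20.79 J mol⁻¹ K⁻¹.
ΔS = 1.68 × 20.79 × ln(835/427) = 23.4 J/K.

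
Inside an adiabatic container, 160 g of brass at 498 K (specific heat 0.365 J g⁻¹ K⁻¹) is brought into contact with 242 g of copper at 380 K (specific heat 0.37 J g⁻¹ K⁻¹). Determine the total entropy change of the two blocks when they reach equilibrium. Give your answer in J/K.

ΔS_total = 1.31 J/K

Energy balance: T_f = (m₁c₁T₁ + m₂c₂T₂)/(m₁c₁ + m₂c₂) = 426.58 K.
ΔS₁ = m₁c₁ ln(T_f/T₁) = 58.4 × ln(426.58/498) = -9.04 J/K.
ΔS₂ = m₂c₂ ln(T_f/T₂) = 89.54 × ln(426.58/380) = 10.35 J/K.
ΔS_total = -9.04 + 10.35 = 1.31 J/K.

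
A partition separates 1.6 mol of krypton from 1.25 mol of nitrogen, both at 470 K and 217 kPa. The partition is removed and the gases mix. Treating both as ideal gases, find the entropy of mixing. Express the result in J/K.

ΔS_mix = 16.2 J/K

Mole fractions: x_A = 1.6/2.85 = 0.561, x_B = 0.439.
ΔS_mix = −R(n_A ln x_A + n_B ln x_B) = −8.314 × (1.6 ln 0.561 + 1.25 ln 0.439) = 16.2 J/K.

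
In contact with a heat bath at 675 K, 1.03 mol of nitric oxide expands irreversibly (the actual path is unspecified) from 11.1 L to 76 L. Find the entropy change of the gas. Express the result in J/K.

ΔS_gas = 16.5 J/K

Entropy is a state function, so ΔS_gas depends only on the end states.
For an isothermal ideal gas ΔS_gas = nR ln(V₂/V₁) = 1.03 × 8.314 × ln(76/11.1) = 16.5 J/K.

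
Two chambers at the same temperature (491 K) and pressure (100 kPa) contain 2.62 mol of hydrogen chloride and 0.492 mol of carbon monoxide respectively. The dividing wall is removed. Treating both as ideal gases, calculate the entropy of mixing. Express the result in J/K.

Mole fractions: x_A = 2.62/3.11 = 0.842, x_B = 0.158.
ΔS_mix = −R(n_A ln x_A + n_B ln x_B) = −8.314 × (2.62 ln 0.842 + 0.492 ln 0.158) = 11.3 J/K.

ΔS_mix = 11.3 J/K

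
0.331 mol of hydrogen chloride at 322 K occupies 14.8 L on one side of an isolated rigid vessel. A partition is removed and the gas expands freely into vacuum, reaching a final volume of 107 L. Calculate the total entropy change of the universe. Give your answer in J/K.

No heat is exchanged and no work is done, so the ideal-gas temperature stays constant.
Entropy is a state function; using a reversible isothermal path, ΔS_gas = nR ln(V₂/V₁) = 0.331 × 8.314 × ln(107/14.8) = 5.44 J/K.
The insulated surroundings exchange no heat, so ΔS_surr = 0 and ΔS_universe = ΔS_gas.

ΔS_universe = 5.44 J/K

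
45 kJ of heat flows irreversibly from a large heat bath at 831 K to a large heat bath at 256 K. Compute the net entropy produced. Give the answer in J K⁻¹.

ΔS_hot = −Q/T_H = −45000/831 = -54.15 J/K and ΔS_cold = +Q/T_C = 45000/256 = 175.8 J/K.
ΔS_total = -54.15 + 175.8 = 122 J/K, positive as the second law requires.

ΔS_total = 122 J/K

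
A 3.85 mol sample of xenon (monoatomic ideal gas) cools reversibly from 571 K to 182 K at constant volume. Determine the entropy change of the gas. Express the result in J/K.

At constant volume, ΔS = nC_V ln(T₂/T₁) with C_V = 3R/2 = 12.47 J mol⁻¹ K⁻¹.
ΔS = 3.85 × 12.47 × ln(182/571) = -54.9 J/K.

ΔS = -54.9 J/K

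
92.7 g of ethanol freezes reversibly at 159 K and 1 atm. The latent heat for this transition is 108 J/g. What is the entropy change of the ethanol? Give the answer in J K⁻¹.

ΔS = -63 J/K

Heat released by the substance: Q = −mL = −92.7 × 108 = −10011.6 J.
At constant T, ΔS = Q_rev/T = −10011.6 / 159 = -63 J/K.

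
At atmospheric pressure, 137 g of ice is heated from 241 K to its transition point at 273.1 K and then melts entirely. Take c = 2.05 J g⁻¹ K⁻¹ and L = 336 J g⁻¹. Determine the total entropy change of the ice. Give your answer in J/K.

Warming step: ΔS₁ = m c ln(T_tr/T_i) = 137 × 2.05 × ln(273.1/241) = 35.12 J/K.
Phase change: ΔS₂ = +mL/T_tr = 137 × 336 / 273.1 = 168.6 J/K.
ΔS_total = (35.12) + (168.6) = 204 J/K.

ΔS = 204 J/K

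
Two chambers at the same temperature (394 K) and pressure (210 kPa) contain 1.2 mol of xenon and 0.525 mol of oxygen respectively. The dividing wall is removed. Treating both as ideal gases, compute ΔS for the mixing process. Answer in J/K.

ΔS_mix = 8.81 J/K

Mole fractions: x_A = 1.2/1.73 = 0.696, x_B = 0.304.
ΔS_mix = −R(n_A ln x_A + n_B ln x_B) = −8.314 × (1.2 ln 0.696 + 0.525 ln 0.304) = 8.81 J/K.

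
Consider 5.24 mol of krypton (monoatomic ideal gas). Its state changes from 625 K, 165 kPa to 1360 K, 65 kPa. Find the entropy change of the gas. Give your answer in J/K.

ΔS = nC_p ln(T₂/T₁) − nR ln(P₂/P₁), with C_p = 5R/2 = 20.79 J mol⁻¹ K⁻¹ for a monoatomic ideal gas.
ΔS = 5.24 × [20.79 × ln(1360/625) − 8.314 × ln(65/165)] = 125 J/K.

ΔS = 125 J/K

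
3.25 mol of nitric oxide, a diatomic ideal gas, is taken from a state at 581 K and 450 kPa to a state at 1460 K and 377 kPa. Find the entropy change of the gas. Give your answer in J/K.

ΔS = 91.9 J/K

ΔS = nC_p ln(T₂/T₁) − nR ln(P₂/P₁), with C_p = 7R/2 = 29.1 J mol⁻¹ K⁻¹ for a diatomic ideal gas.
ΔS = 3.25 × [29.1 × ln(1460/581) − 8.314 × ln(377/450)] = 91.9 J/K.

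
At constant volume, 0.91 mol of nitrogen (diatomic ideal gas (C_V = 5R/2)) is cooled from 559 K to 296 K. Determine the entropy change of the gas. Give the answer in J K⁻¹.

ΔS = -12 J/K

At constant volume, ΔS = nC_V ln(T₂/T₁) with C_V = 5R/2 = 20.79 J mol⁻¹ K⁻¹.
ΔS = 0.91 × 20.79 × ln(296/559) = -12 J/K.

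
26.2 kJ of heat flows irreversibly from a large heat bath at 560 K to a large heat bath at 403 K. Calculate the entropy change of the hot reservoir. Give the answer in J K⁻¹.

ΔS_hot = -46.8 J/K

The hot reservoir loses heat Q, so ΔS_hot = −Q/T_H = −26200/560 = -46.8 J/K.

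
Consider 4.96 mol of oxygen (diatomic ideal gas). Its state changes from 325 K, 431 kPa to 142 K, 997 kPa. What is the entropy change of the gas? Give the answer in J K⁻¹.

ΔS = -154 J/K

ΔS = nC_p ln(T₂/T₁) − nR ln(P₂/P₁), with C_p = 7R/2 = 29.1 J mol⁻¹ K⁻¹ for a diatomic ideal gas.
ΔS = 4.96 × [29.1 × ln(142/325) − 8.314 × ln(997/431)] = -154 J/K.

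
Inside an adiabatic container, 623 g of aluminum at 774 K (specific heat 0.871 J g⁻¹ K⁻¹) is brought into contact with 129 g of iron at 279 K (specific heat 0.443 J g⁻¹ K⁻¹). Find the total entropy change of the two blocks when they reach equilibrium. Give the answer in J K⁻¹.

Energy balance: T_f = (m₁c₁T₁ + m₂c₂T₂)/(m₁c₁ + m₂c₂) = 726.84 K.
ΔS₁ = m₁c₁ ln(T_f/T₁) = 542.633 × ln(726.84/774) = -34.12 J/K.
ΔS₂ = m₂c₂ ln(T_f/T₂) = 57.147 × ln(726.84/279) = 54.72 J/K.
ΔS_total = -34.12 + 54.72 = 20.6 J/K.

ΔS_total = 20.6 J/K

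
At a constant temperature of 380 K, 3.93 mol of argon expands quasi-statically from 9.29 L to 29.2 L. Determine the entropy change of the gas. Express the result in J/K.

For an isothermal ideal gas ΔS_gas = nR ln(V₂/V₁) = 3.93 × 8.314 × ln(29.2/9.29) = 37.4 J/K.

ΔS_gas = 37.4 J/K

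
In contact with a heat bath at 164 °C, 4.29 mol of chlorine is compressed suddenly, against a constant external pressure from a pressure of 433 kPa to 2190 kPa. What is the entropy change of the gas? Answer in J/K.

Entropy is a state function, so ΔS_gas depends only on the end states.
For an isothermal ideal gas ΔS_gas = nR ln(P₁/P₂) = 4.29 × 8.314 × ln(433/2190) = -57.8 J/K.

ΔS_gas = -57.8 J/K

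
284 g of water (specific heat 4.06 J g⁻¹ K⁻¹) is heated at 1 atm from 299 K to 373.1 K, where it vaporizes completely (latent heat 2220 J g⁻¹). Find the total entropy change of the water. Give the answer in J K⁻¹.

ΔS = 1950 J/K

Warming step: ΔS₁ = m c ln(T_tr/T_i) = 284 × 4.06 × ln(373.1/299) = 255.3 J/K.
Phase change: ΔS₂ = +mL/T_tr = 284 × 2220 / 373.1 = 1690 J/K.
ΔS_total = (255.3) + (1690) = 1950 J/K.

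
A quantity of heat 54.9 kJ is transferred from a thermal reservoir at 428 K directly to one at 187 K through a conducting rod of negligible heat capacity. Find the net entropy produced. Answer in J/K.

ΔS_total = 165 J/K

ΔS_hot = −Q/T_H = −54900/428 = -128.3 J/K and ΔS_cold = +Q/T_C = 54900/187 = 293.6 J/K.
ΔS_total = -128.3 + 293.6 = 165 J/K, positive as the second law requires.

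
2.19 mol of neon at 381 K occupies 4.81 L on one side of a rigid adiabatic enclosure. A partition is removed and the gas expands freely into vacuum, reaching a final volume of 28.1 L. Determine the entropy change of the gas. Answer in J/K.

For an ideal gas in free expansion Q = 0 and W = 0, so T is unchanged.
Entropy is a state function; using a reversible isothermal path, ΔS_gas = nR ln(V₂/V₁) = 2.19 × 8.314 × ln(28.1/4.81) = 32.1 J/K.

ΔS_gas = 32.1 J/K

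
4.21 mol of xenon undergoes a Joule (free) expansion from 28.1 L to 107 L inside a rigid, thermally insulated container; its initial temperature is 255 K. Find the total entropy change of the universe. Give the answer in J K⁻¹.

ΔS_universe = 46.8 J/K

No heat is exchanged and no work is done, so the ideal-gas temperature stays constant.
Entropy is a state function; using a reversible isothermal path, ΔS_gas = nR ln(V₂/V₁) = 4.21 × 8.314 × ln(107/28.1) = 46.8 J/K.
The insulated surroundings exchange no heat, so ΔS_surr = 0 and ΔS_universe = ΔS_gas.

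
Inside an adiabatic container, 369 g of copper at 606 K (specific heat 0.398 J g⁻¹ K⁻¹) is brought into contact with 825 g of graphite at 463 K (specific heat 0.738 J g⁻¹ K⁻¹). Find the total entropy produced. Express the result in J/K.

ΔS_total = 4.52 J/K

Energy balance: T_f = (m₁c₁T₁ + m₂c₂T₂)/(m₁c₁ + m₂c₂) = 490.79 K.
ΔS₁ = m₁c₁ ln(T_f/T₁) = 146.862 × ln(490.79/606) = -30.97 J/K.
ΔS₂ = m₂c₂ ln(T_f/T₂) = 608.85 × ln(490.79/463) = 35.49 J/K.
ΔS_total = -30.97 + 35.49 = 4.52 J/K.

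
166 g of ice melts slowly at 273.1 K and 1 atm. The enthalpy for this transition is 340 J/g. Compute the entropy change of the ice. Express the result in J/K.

Heat absorbed by the substance: Q = mL = 166 × 340 = 56440 J.
At constant T, ΔS = Q_rev/T = 56440 / 273.1 = 207 J/K.

ΔS = 207 J/K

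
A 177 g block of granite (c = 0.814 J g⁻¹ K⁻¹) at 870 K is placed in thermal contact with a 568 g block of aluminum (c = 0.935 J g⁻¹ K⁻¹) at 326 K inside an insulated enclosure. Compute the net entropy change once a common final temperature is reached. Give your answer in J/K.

Energy balance: T_f = (m₁c₁T₁ + m₂c₂T₂)/(m₁c₁ + m₂c₂) = 442.09 K.
ΔS₁ = m₁c₁ ln(T_f/T₁) = 144.078 × ln(442.09/870) = -97.538 J/K.
ΔS₂ = m₂c₂ ln(T_f/T₂) = 531.08 × ln(442.09/326) = 161.77 J/K.
ΔS_total = -97.538 + 161.77 = 64.2 J/K.

ΔS_total = 64.2 J/K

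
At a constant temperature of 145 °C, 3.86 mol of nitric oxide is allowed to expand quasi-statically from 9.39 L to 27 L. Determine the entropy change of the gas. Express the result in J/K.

For an isothermal ideal gas ΔS_gas = nR ln(V₂/V₁) = 3.86 × 8.314 × ln(27/9.39) = 33.9 J/K.

ΔS_gas = 33.9 J/K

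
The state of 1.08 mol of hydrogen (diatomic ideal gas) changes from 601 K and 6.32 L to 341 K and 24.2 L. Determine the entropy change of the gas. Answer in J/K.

Entropy is a state function: ΔS = nC_V ln(T₂/T₁) + nR ln(V₂/V₁), with C_V = 5R/2 = 20.79 J mol⁻¹ K⁻¹ for a diatomic ideal gas.
ΔS = 1.08 × [20.79 × ln(341/601) + 8.314 × ln(24.2/6.32)] = -0.666 J/K.

ΔS = -0.666 J/K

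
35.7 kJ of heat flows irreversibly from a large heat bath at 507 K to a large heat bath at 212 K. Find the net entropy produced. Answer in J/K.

ΔS_total = 98 J/K

ΔS_hot = −Q/T_H = −35700/507 = -70.41 J/K and ΔS_cold = +Q/T_C = 35700/212 = 168.4 J/K.
ΔS_total = -70.41 + 168.4 = 98 J/K, positive as the second law requires.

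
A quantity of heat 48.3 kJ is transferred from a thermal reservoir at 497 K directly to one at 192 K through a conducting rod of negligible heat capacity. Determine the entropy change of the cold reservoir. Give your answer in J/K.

The cold reservoir gains heat Q, so ΔS_cold = +Q/T_C = 48300/192 = 252 J/K.

ΔS_cold = 252 J/K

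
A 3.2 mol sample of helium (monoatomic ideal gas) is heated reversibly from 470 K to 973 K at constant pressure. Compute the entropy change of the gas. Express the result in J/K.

At constant pressure, ΔS = nC_p ln(T₂/T₁) with C_p = 5R/2 = 20.79 J mol⁻¹ K⁻¹.
ΔS = 3.2 × 20.79 × ln(973/470) = 48.4 J/K.

ΔS = 48.4 J/K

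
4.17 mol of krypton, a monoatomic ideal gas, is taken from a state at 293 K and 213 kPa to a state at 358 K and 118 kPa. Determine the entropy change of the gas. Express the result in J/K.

ΔS = 37.8 J/K

ΔS = nC_p ln(T₂/T₁) − nR ln(P₂/P₁), with C_p = 5R/2 = 20.79 J mol⁻¹ K⁻¹ for a monoatomic ideal gas.
ΔS = 4.17 × [20.79 × ln(358/293) − 8.314 × ln(118/213)] = 37.8 J/K.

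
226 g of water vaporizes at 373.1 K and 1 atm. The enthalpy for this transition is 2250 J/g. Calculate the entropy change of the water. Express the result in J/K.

Heat absorbed by the substance: Q = mL = 226 × 2250 = 508500 J.
At constant T, ΔS = Q_rev/T = 508500 / 373.1 = 1360 J/K.

ΔS = 1360 J/K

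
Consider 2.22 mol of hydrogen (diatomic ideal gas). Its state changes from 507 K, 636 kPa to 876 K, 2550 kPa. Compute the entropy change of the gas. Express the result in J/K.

ΔS = 9.7 J/K

ΔS = nC_p ln(T₂/T₁) − nR ln(P₂/P₁), with C_p = 7R/2 = 29.1 J mol⁻¹ K⁻¹ for a diatomic ideal gas.
ΔS = 2.22 × [29.1 × ln(876/507) − 8.314 × ln(2550/636)] = 9.7 J/K.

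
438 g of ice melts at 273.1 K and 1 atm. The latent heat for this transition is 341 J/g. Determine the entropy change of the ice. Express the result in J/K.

ΔS = 547 J/K

Heat absorbed by the substance: Q = mL = 438 × 341 = 149358 J.
At constant T, ΔS = Q_rev/T = 149358 / 273.1 = 547 J/K.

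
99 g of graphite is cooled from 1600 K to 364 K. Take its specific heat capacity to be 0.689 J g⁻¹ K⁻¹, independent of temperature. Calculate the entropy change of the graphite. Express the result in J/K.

ΔS = -101 J/K

ΔS = ∫dQ_rev/T = m c ln(T₂/T₁) = 99 × 0.689 × ln(364/1600) = -101 J/K.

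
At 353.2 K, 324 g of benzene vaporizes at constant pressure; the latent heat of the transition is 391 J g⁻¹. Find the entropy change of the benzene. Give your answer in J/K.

ΔS = 359 J/K

Heat absorbed by the substance: Q = mL = 324 × 391 = 126684 J.
At constant T, ΔS = Q_rev/T = 126684 / 353.2 = 359 J/K.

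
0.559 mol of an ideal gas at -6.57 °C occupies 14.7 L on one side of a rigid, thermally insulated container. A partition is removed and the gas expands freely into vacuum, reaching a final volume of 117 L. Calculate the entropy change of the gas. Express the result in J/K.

No heat is exchanged and no work is done, so the ideal-gas temperature stays constant.
Entropy is a state function; using a reversible isothermal path, ΔS_gas = nR ln(V₂/V₁) = 0.559 × 8.314 × ln(117/14.7) = 9.64 J/K.

ΔS_gas = 9.64 J/K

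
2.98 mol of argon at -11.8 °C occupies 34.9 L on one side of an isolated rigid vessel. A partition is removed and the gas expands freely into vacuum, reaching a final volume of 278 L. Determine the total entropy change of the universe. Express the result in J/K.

ΔS_universe = 51.4 J/K

No heat is exchanged and no work is done, so the ideal-gas temperature stays constant.
Entropy is a state function; using a reversible isothermal path, ΔS_gas = nR ln(V₂/V₁) = 2.98 × 8.314 × ln(278/34.9) = 51.4 J/K.
The insulated surroundings exchange no heat, so ΔS_surr = 0 and ΔS_universe = ΔS_gas.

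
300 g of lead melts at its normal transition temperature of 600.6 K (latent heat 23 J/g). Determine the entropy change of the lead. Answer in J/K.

Heat absorbed by the substance: Q = mL = 300 × 23 = 6900 J.
At constant T, ΔS = Q_rev/T = 6900 / 600.6 = 11.5 J/K.

ΔS = 11.5 J/K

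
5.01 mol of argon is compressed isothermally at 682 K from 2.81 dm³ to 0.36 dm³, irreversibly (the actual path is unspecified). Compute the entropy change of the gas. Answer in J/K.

ΔS_gas = -85.6 J/K

Entropy is a state function, so ΔS_gas depends only on the end states.
For an isothermal ideal gas ΔS_gas = nR ln(V₂/V₁) = 5.01 × 8.314 × ln(0.36/2.81) = -85.6 J/K.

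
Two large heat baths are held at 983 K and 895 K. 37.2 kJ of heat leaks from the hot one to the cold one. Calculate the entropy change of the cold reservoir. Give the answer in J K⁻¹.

ΔS_cold = 41.6 J/K

The cold reservoir gains heat Q, so ΔS_cold = +Q/T_C = 37200/895 = 41.6 J/K.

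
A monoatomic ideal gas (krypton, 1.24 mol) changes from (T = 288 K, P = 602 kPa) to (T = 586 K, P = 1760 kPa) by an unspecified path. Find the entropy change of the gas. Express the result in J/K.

ΔS = nC_p ln(T₂/T₁) − nR ln(P₂/P₁), with C_p = 5R/2 = 20.79 J mol⁻¹ K⁻¹ for a monoatomic ideal gas.
ΔS = 1.24 × [20.79 × ln(586/288) − 8.314 × ln(1760/602)] = 7.25 J/K.

ΔS = 7.25 J/K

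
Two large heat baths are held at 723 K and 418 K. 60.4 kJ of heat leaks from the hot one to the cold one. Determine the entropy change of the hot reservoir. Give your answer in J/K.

ΔS_hot = -83.5 J/K

The hot reservoir loses heat Q, so ΔS_hot = −Q/T_H = −60400/723 = -83.5 J/K.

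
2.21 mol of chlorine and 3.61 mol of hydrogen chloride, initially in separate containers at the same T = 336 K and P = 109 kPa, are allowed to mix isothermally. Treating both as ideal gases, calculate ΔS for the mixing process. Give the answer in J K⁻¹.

ΔS_mix = 32.1 J/K

Mole fractions: x_A = 2.21/5.82 = 0.38, x_B = 0.62.
ΔS_mix = −R(n_A ln x_A + n_B ln x_B) = −8.314 × (2.21 ln 0.38 + 3.61 ln 0.62) = 32.1 J/K.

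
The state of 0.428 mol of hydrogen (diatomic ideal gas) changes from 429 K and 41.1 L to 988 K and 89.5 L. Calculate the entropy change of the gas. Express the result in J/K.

Entropy is a state function: ΔS = nC_V ln(T₂/T₁) + nR ln(V₂/V₁), with C_V = 5R/2 = 20.79 J mol⁻¹ K⁻¹ for a diatomic ideal gas.
ΔS = 0.428 × [20.79 × ln(988/429) + 8.314 × ln(89.5/41.1)] = 10.2 J/K.

ΔS = 10.2 J/K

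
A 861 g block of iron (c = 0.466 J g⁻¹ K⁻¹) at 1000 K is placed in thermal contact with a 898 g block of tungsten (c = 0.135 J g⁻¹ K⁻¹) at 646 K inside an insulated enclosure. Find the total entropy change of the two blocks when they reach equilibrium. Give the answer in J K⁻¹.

Energy balance: T_f = (m₁c₁T₁ + m₂c₂T₂)/(m₁c₁ + m₂c₂) = 917.86 K.
ΔS₁ = m₁c₁ ln(T_f/T₁) = 401.226 × ln(917.86/1000) = -34.39 J/K.
ΔS₂ = m₂c₂ ln(T_f/T₂) = 121.23 × ln(917.86/646) = 42.58 J/K.
ΔS_total = -34.39 + 42.58 = 8.19 J/K.

ΔS_total = 8.19 J/K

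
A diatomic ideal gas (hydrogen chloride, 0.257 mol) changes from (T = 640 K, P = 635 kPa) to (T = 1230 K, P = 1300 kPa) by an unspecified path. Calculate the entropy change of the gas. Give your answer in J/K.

ΔS = 3.35 J/K

ΔS = nC_p ln(T₂/T₁) − nR ln(P₂/P₁), with C_p = 7R/2 = 29.1 J mol⁻¹ K⁻¹ for a diatomic ideal gas.
ΔS = 0.257 × [29.1 × ln(1230/640) − 8.314 × ln(1300/635)] = 3.35 J/K.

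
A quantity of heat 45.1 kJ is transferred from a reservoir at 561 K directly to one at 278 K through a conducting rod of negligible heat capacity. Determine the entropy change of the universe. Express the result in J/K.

ΔS_hot = −Q/T_H = −45100/561 = -80.39 J/K and ΔS_cold = +Q/T_C = 45100/278 = 162.2 J/K.
ΔS_total = -80.39 + 162.2 = 81.8 J/K, positive as the second law requires.

ΔS_total = 81.8 J/K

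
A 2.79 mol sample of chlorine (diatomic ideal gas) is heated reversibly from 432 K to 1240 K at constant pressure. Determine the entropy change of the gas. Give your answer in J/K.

At constant pressure, ΔS = nC_p ln(T₂/T₁) with C_p = 7R/2 = 29.1 J mol⁻¹ K⁻¹.
ΔS = 2.79 × 29.1 × ln(1240/432) = 85.6 J/K.

ΔS = 85.6 J/K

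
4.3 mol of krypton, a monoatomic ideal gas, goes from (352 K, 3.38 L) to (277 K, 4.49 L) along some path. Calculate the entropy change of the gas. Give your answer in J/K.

Entropy is a state function: ΔS = nC_V ln(T₂/T₁) + nR ln(V₂/V₁), with C_V = 3R/2 = 12.47 J mol⁻¹ K⁻¹ for a monoatomic ideal gas.
ΔS = 4.3 × [12.47 × ln(277/352) + 8.314 × ln(4.49/3.38)] = -2.7 J/K.

ΔS = -2.7 J/K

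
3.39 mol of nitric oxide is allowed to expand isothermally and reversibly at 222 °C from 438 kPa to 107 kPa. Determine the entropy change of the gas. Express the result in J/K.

For an isothermal ideal gas ΔS_gas = nR ln(P₁/P₂) = 3.39 × 8.314 × ln(438/107) = 39.7 J/K.

ΔS_gas = 39.7 J/K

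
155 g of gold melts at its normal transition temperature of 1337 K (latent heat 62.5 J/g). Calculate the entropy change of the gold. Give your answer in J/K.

Heat absorbed by the substance: Q = mL = 155 × 62.5 = 9687.5 J.
At constant T, ΔS = Q_rev/T = 9687.5 / 1337 = 7.25 J/K.

ΔS = 7.25 J/K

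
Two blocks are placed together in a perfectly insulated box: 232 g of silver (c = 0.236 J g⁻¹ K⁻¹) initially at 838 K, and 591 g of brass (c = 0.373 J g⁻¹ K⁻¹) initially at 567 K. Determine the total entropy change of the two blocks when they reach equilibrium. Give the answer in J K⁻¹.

Energy balance: T_f = (m₁c₁T₁ + m₂c₂T₂)/(m₁c₁ + m₂c₂) = 620.92 K.
ΔS₁ = m₁c₁ ln(T_f/T₁) = 54.752 × ln(620.92/838) = -16.416 J/K.
ΔS₂ = m₂c₂ ln(T_f/T₂) = 220.443 × ln(620.92/567) = 20.025 J/K.
ΔS_total = -16.416 + 20.025 = 3.61 J/K.

ΔS_total = 3.61 J/K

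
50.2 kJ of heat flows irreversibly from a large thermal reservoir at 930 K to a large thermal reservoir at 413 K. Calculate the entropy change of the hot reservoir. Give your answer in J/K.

ΔS_hot = -54 J/K

The hot reservoir loses heat Q, so ΔS_hot = −Q/T_H = −50200/930 = -54 J/K.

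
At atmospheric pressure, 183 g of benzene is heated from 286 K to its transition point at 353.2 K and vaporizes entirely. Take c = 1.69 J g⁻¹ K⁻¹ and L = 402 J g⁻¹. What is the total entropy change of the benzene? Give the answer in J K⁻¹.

ΔS = 274 J/K

Warming step: ΔS₁ = m c ln(T_tr/T_i) = 183 × 1.69 × ln(353.2/286) = 65.27 J/K.
Phase change: ΔS₂ = +mL/T_tr = 183 × 402 / 353.2 = 208.3 J/K.
ΔS_total = (65.27) + (208.3) = 274 J/K.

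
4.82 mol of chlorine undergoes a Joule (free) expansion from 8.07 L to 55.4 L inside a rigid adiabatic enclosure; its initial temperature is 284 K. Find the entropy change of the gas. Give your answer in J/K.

For an ideal gas in free expansion Q = 0 and W = 0, so T is unchanged.
Entropy is a state function; using a reversible isothermal path, ΔS_gas = nR ln(V₂/V₁) = 4.82 × 8.314 × ln(55.4/8.07) = 77.2 J/K.

ΔS_gas = 77.2 J/K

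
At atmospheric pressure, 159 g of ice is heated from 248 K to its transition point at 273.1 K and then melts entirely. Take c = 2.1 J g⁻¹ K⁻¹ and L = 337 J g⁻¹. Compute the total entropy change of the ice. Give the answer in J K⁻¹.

ΔS = 228 J/K

Warming step: ΔS₁ = m c ln(T_tr/T_i) = 159 × 2.1 × ln(273.1/248) = 32.19 J/K.
Phase change: ΔS₂ = +mL/T_tr = 159 × 337 / 273.1 = 196.2 J/K.
ΔS_total = (32.19) + (196.2) = 228 J/K.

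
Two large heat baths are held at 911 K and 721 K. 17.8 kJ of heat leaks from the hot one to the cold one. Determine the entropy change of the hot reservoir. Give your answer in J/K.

ΔS_hot = -19.5 J/K

The hot reservoir loses heat Q, so ΔS_hot = −Q/T_H = −17800/911 = -19.5 J/K.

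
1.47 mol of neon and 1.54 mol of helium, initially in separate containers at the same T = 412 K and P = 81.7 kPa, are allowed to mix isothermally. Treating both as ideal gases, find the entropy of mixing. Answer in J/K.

ΔS_mix = 17.3 J/K

Mole fractions: x_A = 1.47/3.01 = 0.488, x_B = 0.512.
ΔS_mix = −R(n_A ln x_A + n_B ln x_B) = −8.314 × (1.47 ln 0.488 + 1.54 ln 0.512) = 17.3 J/K.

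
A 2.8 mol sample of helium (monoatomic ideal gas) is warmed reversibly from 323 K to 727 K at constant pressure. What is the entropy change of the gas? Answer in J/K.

ΔS = 47.2 J/K

At constant pressure, ΔS = nC_p ln(T₂/T₁) with C_p = 5R/2 = 20.79 J mol⁻¹ K⁻¹.
ΔS = 2.8 × 20.79 × ln(727/323) = 47.2 J/K.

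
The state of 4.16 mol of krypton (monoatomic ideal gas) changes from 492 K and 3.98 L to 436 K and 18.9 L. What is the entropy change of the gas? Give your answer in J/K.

ΔS = 47.6 J/K

Entropy is a state function: ΔS = nC_V ln(T₂/T₁) + nR ln(V₂/V₁), with C_V = 3R/2 = 12.47 J mol⁻¹ K⁻¹ for a monoatomic ideal gas.
ΔS = 4.16 × [12.47 × ln(436/492) + 8.314 × ln(18.9/3.98)] = 47.6 J/K.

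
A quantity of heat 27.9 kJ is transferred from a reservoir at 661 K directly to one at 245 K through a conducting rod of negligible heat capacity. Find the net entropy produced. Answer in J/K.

ΔS_hot = −Q/T_H = −27900/661 = -42.21 J/K and ΔS_cold = +Q/T_C = 27900/245 = 113.9 J/K.
ΔS_total = -42.21 + 113.9 = 71.7 J/K, positive as the second law requires.

ΔS_total = 71.7 J/K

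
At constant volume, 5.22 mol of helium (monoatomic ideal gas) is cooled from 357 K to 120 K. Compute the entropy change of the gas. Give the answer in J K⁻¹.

ΔS = -71 J/K

At constant volume, ΔS = nC_V ln(T₂/T₁) with C_V = 3R/2 = 12.47 J mol⁻¹ K⁻¹.
ΔS = 5.22 × 12.47 × ln(120/357) = -71 J/K.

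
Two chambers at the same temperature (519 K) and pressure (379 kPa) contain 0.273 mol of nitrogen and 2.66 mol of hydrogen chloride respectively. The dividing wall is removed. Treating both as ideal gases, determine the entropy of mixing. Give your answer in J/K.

Mole fractions: x_A = 0.273/2.93 = 0.0931, x_B = 0.907.
ΔS_mix = −R(n_A ln x_A + n_B ln x_B) = −8.314 × (0.273 ln 0.0931 + 2.66 ln 0.907) = 7.55 J/K.

ΔS_mix = 7.55 J/K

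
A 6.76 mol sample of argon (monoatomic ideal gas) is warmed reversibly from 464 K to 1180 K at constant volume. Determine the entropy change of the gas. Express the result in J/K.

At constant volume, ΔS = nC_V ln(T₂/T₁) with C_V = 3R/2 = 12.47 J mol⁻¹ K⁻¹.
ΔS = 6.76 × 12.47 × ln(1180/464) = 78.7 J/K.

ΔS = 78.7 J/K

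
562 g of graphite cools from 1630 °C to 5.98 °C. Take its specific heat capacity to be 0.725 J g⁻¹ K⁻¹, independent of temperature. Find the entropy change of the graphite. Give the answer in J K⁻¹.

In kelvin: T₁ = 1903.15 K, T₂ = 279.13 K. ΔS = ∫dQ_rev/T = m c ln(T₂/T₁) = 562 × 0.725 × ln(279.13/1903.15) = -782 J/K.

ΔS = -782 J/K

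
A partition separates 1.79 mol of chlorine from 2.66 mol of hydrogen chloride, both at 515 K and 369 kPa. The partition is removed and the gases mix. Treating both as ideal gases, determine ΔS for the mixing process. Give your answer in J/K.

ΔS_mix = 24.9 J/K

Mole fractions: x_A = 1.79/4.45 = 0.402, x_B = 0.598.
ΔS_mix = −R(n_A ln x_A + n_B ln x_B) = −8.314 × (1.79 ln 0.402 + 2.66 ln 0.598) = 24.9 J/K.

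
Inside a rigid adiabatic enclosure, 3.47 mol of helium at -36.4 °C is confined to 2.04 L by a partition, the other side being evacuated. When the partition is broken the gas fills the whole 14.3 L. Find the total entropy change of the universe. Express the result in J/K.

ΔS_universe = 56.2 J/K

For an ideal gas in free expansion Q = 0 and W = 0, so T is unchanged.
Entropy is a state function; using a reversible isothermal path, ΔS_gas = nR ln(V₂/V₁) = 3.47 × 8.314 × ln(14.3/2.04) = 56.2 J/K.
The insulated surroundings exchange no heat, so ΔS_surr = 0 and ΔS_universe = ΔS_gas.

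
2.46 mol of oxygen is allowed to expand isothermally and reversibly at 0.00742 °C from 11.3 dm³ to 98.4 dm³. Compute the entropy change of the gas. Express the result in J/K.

ΔS_gas = 44.3 J/K

For an isothermal ideal gas ΔS_gas = nR ln(V₂/V₁) = 2.46 × 8.314 × ln(98.4/11.3) = 44.3 J/K.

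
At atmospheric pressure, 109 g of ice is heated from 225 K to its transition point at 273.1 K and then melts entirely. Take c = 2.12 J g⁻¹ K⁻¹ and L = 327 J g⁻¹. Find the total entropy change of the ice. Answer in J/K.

ΔS = 175 J/K

Warming step: ΔS₁ = m c ln(T_tr/T_i) = 109 × 2.12 × ln(273.1/225) = 44.77 J/K.
Phase change: ΔS₂ = +mL/T_tr = 109 × 327 / 273.1 = 130.5 J/K.
ΔS_total = (44.77) + (130.5) = 175 J/K.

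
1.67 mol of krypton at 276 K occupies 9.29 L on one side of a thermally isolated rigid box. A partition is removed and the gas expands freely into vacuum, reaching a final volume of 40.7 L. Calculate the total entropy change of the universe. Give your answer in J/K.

ΔS_universe = 20.5 J/K

No heat is exchanged and no work is done, so the ideal-gas temperature stays constant.
Entropy is a state function; using a reversible isothermal path, ΔS_gas = nR ln(V₂/V₁) = 1.67 × 8.314 × ln(40.7/9.29) = 20.5 J/K.
The insulated surroundings exchange no heat, so ΔS_surr = 0 and ΔS_universe = ΔS_gas.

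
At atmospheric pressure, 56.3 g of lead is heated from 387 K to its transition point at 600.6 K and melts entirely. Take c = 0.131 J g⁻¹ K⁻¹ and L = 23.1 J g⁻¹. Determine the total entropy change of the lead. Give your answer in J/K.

ΔS = 5.41 J/K

Warming step: ΔS₁ = m c ln(T_tr/T_i) = 56.3 × 0.131 × ln(600.6/387) = 3.241 J/K.
Phase change: ΔS₂ = +mL/T_tr = 56.3 × 23.1 / 600.6 = 2.165 J/K.
ΔS_total = (3.241) + (2.165) = 5.41 J/K.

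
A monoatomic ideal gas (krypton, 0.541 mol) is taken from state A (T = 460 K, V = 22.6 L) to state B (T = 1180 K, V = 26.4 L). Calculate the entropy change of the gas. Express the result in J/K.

Entropy is a state function: ΔS = nC_V ln(T₂/T₁) + nR ln(V₂/V₁), with C_V = 3R/2 = 12.47 J mol⁻¹ K⁻¹ for a monoatomic ideal gas.
ΔS = 0.541 × [12.47 × ln(1180/460) + 8.314 × ln(26.4/22.6)] = 7.05 J/K.

ΔS = 7.05 J/K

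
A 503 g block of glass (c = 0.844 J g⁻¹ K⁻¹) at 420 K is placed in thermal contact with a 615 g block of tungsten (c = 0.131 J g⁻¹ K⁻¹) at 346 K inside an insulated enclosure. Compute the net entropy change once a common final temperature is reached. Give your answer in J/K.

ΔS_total = 1.22 J/K

Energy balance: T_f = (m₁c₁T₁ + m₂c₂T₂)/(m₁c₁ + m₂c₂) = 408.2 K.
ΔS₁ = m₁c₁ ln(T_f/T₁) = 424.532 × ln(408.2/420) = -12.1 J/K.
ΔS₂ = m₂c₂ ln(T_f/T₂) = 80.565 × ln(408.2/346) = 13.32 J/K.
ΔS_total = -12.1 + 13.32 = 1.22 J/K.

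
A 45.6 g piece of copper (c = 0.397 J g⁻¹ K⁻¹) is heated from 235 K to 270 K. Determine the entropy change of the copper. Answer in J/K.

ΔS = ∫dQ_rev/T = m c ln(T₂/T₁) = 45.6 × 0.397 × ln(270/235) = 2.51 J/K.

ΔS = 2.51 J/K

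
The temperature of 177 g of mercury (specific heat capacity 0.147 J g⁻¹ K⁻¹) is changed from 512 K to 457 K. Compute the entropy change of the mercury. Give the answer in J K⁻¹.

ΔS = -2.96 J/K

ΔS = ∫dQ_rev/T = m c ln(T₂/T₁) = 177 × 0.147 × ln(457/512) = -2.96 J/K.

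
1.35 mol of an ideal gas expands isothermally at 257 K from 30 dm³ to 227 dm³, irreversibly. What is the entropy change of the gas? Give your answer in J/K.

Entropy is a state function, so ΔS_gas depends only on the end states.
For an isothermal ideal gas ΔS_gas = nR ln(V₂/V₁) = 1.35 × 8.314 × ln(227/30) = 22.7 J/K.

ΔS_gas = 22.7 J/K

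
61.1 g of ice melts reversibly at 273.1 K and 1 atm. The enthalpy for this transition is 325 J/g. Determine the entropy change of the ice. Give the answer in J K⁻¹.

ΔS = 72.7 J/K

Heat absorbed by the substance: Q = mL = 61.1 × 325 = 19857.5 J.
At constant T, ΔS = Q_rev/T = 19857.5 / 273.1 = 72.7 J/K.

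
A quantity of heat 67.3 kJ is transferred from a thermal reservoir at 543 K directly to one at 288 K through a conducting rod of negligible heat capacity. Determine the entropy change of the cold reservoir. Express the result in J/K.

The cold reservoir gains heat Q, so ΔS_cold = +Q/T_C = 67300/288 = 234 J/K.

ΔS_cold = 234 J/K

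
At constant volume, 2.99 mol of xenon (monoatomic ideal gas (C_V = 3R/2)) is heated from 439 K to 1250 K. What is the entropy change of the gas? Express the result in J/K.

At constant volume, ΔS = nC_V ln(T₂/T₁) with C_V = 3R/2 = 12.47 J mol⁻¹ K⁻¹.
ΔS = 2.99 × 12.47 × ln(1250/439) = 39 J/K.

ΔS = 39 J/K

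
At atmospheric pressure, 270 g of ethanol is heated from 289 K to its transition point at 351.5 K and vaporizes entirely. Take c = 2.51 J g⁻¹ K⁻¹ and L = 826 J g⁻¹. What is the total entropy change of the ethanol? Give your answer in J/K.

ΔS = 767 J/K

Warming step: ΔS₁ = m c ln(T_tr/T_i) = 270 × 2.51 × ln(351.5/289) = 132.7 J/K.
Phase change: ΔS₂ = +mL/T_tr = 270 × 826 / 351.5 = 634.5 J/K.
ΔS_total = (132.7) + (634.5) = 767 J/K.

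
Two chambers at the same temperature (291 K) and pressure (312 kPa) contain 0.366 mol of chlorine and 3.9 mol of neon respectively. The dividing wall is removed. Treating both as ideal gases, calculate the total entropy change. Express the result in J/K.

ΔS_mix = 10.4 J/K

Mole fractions: x_A = 0.366/4.27 = 0.0858, x_B = 0.914.
ΔS_mix = −R(n_A ln x_A + n_B ln x_B) = −8.314 × (0.366 ln 0.0858 + 3.9 ln 0.914) = 10.4 J/K.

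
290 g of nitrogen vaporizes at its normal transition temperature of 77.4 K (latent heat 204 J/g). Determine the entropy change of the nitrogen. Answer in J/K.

Heat absorbed by the substance: Q = mL = 290 × 204 = 59160 J.
At constant T, ΔS = Q_rev/T = 59160 / 77.4 = 764 J/K.

ΔS = 764 J/K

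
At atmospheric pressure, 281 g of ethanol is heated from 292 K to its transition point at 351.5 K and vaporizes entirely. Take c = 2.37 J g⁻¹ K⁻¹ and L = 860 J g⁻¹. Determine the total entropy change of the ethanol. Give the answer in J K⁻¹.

Warming step: ΔS₁ = m c ln(T_tr/T_i) = 281 × 2.37 × ln(351.5/292) = 123.5 J/K.
Phase change: ΔS₂ = +mL/T_tr = 281 × 860 / 351.5 = 687.5 J/K.
ΔS_total = (123.5) + (687.5) = 811 J/K.

ΔS = 811 J/K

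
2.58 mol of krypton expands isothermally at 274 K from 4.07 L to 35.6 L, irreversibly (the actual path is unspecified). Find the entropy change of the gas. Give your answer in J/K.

Entropy is a state function, so ΔS_gas depends only on the end states.
For an isothermal ideal gas ΔS_gas = nR ln(V₂/V₁) = 2.58 × 8.314 × ln(35.6/4.07) = 46.5 J/K.

ΔS_gas = 46.5 J/K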